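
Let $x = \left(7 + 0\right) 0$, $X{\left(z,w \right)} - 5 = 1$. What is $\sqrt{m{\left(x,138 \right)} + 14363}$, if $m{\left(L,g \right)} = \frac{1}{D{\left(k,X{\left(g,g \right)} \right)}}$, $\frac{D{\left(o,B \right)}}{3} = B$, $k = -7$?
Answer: $\frac{\sqrt{517070}}{6} \approx 119.85$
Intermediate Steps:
$X{\left(z,w \right)} = 6$ ($X{\left(z,w \right)} = 5 + 1 = 6$)
$D{\left(o,B \right)} = 3 B$
$x = 0$ ($x = 7 \cdot 0 = 0$)
$m{\left(L,g \right)} = \frac{1}{18}$ ($m{\left(L,g \right)} = \frac{1}{3 \cdot 6} = \frac{1}{18}$)
$\sqrt{m{\left(x,138 \right)} + 14363} = \sqrt{\frac{1}{18} + 14363} = \sqrt{\frac{258535}{18}} = \frac{\sqrt{517070}}{6}$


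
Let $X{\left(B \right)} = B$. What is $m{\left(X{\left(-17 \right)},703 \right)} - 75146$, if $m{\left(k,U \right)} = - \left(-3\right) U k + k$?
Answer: $-111016$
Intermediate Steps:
$m{\left(k,U \right)} = k + 3 U k$ ($m{\left(k,U \right)} = 3 U k + k = k + 3 U k$)
$m{\left(X{\left(-17 \right)},703 \right)} - 75146 = - 17 \left(1 + 3 \cdot 703\right) - 75146 = - 17 \left(1 + 2109\right) - 75146 = \left(-17\right) 2110 - 75146 = -35870 - 75146 = -111016$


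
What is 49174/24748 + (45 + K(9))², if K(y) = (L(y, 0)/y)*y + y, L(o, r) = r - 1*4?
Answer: 1346069/538 ≈ 2502.0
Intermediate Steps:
L(o, r) = -4 + r (L(o, r) = r - 4 = -4 + r)
K(y) = -4 + y (K(y) = ((-4 + 0)/y)*y + y = (-4/y)*y + y = -4 + y)
49174/24748 + (45 + K(9))² = 49174/24748 + (45 + (-4 + 9))² = 49174*(1/24748) + (45 + 5)² = 1069/538 + 50² = 1069/538 + 2500 = 1346069/538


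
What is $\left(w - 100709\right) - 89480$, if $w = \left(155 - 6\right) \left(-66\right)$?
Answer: $-200023$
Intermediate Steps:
$w = -9834$ ($w = 149 \left(-66\right) = -9834$)
$\left(w - 100709\right) - 89480 = \left(-9834 - 100709\right) - 89480 = -110543 - 89480 = -200023$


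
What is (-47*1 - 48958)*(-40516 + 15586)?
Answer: 1221694650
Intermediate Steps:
(-47*1 - 48958)*(-40516 + 15586) = (-47 - 48958)*(-24930) = -49005*(-24930) = 1221694650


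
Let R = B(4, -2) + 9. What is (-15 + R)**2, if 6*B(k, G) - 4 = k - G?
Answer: 169/9 ≈ 18.778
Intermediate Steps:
B(k, G) = 2/3 - G/6 + k/6 (B(k, G) = 2/3 + (k - G)/6 = 2/3 + (-G/6 + k/6) = 2/3 - G/6 + k/6)
R = 32/3 (R = (2/3 - 1/6*(-2) + (1/6)*4) + 9 = (2/3 + 1/3 + 2/3) + 9 = 5/3 + 9 = 32/3 ≈ 10.667)
(-15 + R)**2 = (-15 + 32/3)**2 = (-13/3)**2 = 169/9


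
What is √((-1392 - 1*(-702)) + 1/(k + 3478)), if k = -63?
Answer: I*√8046931835/3415 ≈ 26.268*I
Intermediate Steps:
√((-1392 - 1*(-702)) + 1/(k + 3478)) = √((-1392 - 1*(-702)) + 1/(-63 + 3478)) = √((-1392 + 702) + 1/3415) = √(-690 + 1/3415) = √(-2356349/3415) = I*√8046931835/3415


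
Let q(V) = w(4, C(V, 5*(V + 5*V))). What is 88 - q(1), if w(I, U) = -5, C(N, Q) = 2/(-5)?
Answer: 93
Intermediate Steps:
C(N, Q) = -⅖ (C(N, Q) = 2*(-⅕) = -⅖)
q(V) = -5
88 - q(1) = 88 - 1*(-5) = 88 + 5 = 93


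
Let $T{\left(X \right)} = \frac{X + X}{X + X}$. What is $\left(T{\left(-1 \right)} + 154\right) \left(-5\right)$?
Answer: $-775$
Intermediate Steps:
$T{\left(X \right)} = 1$ ($T{\left(X \right)} = \frac{2 X}{2 X} = 2 X \frac{1}{2 X} = 1$)
$\left(T{\left(-1 \right)} + 154\right) \left(-5\right) = \left(1 + 154\right) \left(-5\right) = 155 \left(-5\right) = -775$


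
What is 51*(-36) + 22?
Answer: -1814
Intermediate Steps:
51*(-36) + 22 = -1836 + 22 = -1814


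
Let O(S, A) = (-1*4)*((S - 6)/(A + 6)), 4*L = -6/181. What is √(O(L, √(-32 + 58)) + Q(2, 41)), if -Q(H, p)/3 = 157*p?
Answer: √(-3795098676 - 632647671*√26)/(181*√(6 + √26)) ≈ 138.96*I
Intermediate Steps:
Q(H, p) = -471*p
L = -3/362 (L = (-6/181)/4 = (-6*1/181)/4 = (¼)*(-6/181) = -3/362 ≈ -0.0082873)
O(S, A) = -4*(-6 + S)/(6 + A)
√(O(L, √(-32 + 58)) + Q(2, 41)) = √(4*(6 - 1*(-3/362))/(6 + √(-32 + 58)) - 471*41) = √(4*(6 + 3/362)/(6 + √26) - 19311) = √(4*(2175/362)/(6 + √26) - 19311) = √(4350/(181*(6 + √26)) - 19311) = √(-19311 + 4350/(181*(6 + √26)))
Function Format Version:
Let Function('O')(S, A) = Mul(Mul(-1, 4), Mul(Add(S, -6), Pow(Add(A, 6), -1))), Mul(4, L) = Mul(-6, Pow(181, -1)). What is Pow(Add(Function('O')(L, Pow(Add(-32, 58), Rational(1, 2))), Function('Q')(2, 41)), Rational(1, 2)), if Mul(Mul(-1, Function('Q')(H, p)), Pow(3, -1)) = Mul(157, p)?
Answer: Mul(Rational(1, 181), Pow(Add(-3795098676, Mul(-632647671, Pow(26, Rational(1, 2)))), Rational(1, 2)), Pow(Add(6, Pow(26, Rational(1, 2))), Rational(-1, 2))) ≈ Mul(138.96, I)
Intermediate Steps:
Function('Q')(H, p) = Mul(-471, p) (Function('Q')(H, p) = Mul(-3, Mul(157, p)) = Mul(-471, p))
L = Rational(-3, 362) (L = Mul(Rational(1, 4), Mul(-6, Pow(181, -1))) = Mul(Rational(1, 4), Mul(-6, Rational(1, 181))) = Mul(Rational(1, 4), Rational(-6, 181)) = Rational(-3, 362) ≈ -0.0082873)
Function('O')(S, A) = Mul(-4, Pow(Add(6, A), -1), Add(-6, S)) (Function('O')(S, A) = Mul(-4, Mul(Add(-6, S), Pow(Add(6, A), -1))) = Mul(-4, Mul(Pow(Add(6, A), -1), Add(-6, S))) = Mul(-4, Pow(Add(6, A), -1), Add(-6, S)))
Pow(Add(Function('O')(L, Pow(Add(-32, 58), Rational(1, 2))), Function('Q')(2, 41)), Rational(1, 2)) = Pow(Add(Mul(4, Pow(Add(6, Pow(Add(-32, 58), Rational(1, 2))), -1), Add(6, Mul(-1, Rational(-3, 362)))), Mul(-471, 41)), Rational(1, 2)) = Pow(Add(Mul(4, Pow(Add(6, Pow(26, Rational(1, 2))), -1), Add(6, Rational(3, 362))), -19311), Rational(1, 2)) = Pow(Add(Mul(4, Pow(Add(6, Pow(26, Rational(1, 2))), -1), Rational(2175, 362)), -19311), Rational(1, 2)) = Pow(Add(Mul(Rational(4350, 181), Pow(Add(6, Pow(26, Rational(1, 2))), -1)), -19311), Rational(1, 2)) = Pow(Add(-19311, Mul(Rational(4350, 181), Pow(Add(6, Pow(26, Rational(1, 2))), -1))), Rational(1, 2))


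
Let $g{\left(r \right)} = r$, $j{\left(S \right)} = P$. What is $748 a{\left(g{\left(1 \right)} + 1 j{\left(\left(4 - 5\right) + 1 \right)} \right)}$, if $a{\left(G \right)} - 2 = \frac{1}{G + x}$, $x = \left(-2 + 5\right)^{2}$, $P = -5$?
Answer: $\frac{8228}{5} \approx 1645.6$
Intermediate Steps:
$x = 9$ ($x = 3^{2} = 9$)
$j{\left(S \right)} = -5$
$a{\left(G \right)} = 2 + \frac{1}{9 + G}$ ($a{\left(G \right)} = 2 + \frac{1}{G + 9} = 2 + \frac{1}{9 + G}$)
$748 a{\left(g{\left(1 \right)} + 1 j{\left(\left(4 - 5\right) + 1 \right)} \right)} = 748 \frac{19 + 2 \left(1 + 1 \left(-5\right)\right)}{9 + \left(1 + 1 \left(-5\right)\right)} = 748 \frac{19 + 2 \left(1 - 5\right)}{9 + \left(1 - 5\right)} = 748 \frac{19 + 2 \left(-4\right)}{9 - 4} = 748 \frac{19 - 8}{5} = 748 \cdot \frac{1}{5} \cdot 11 = 748 \cdot \frac{11}{5} = \frac{8228}{5}$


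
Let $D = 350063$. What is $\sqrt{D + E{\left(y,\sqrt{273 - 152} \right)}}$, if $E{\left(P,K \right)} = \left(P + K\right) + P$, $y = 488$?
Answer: $5 \sqrt{14042} \approx 592.5$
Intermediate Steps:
$E{\left(P,K \right)} = K + 2 P$ ($E{\left(P,K \right)} = \left(K + P\right) + P = K + 2 P$)
$\sqrt{D + E{\left(y,\sqrt{273 - 152} \right)}} = \sqrt{350063 + \left(\sqrt{273 - 152} + 2 \cdot 488\right)} = \sqrt{350063 + \left(\sqrt{121} + 976\right)} = \sqrt{350063 + \left(11 + 976\right)} = \sqrt{350063 + 987} = \sqrt{351050} = 5 \sqrt{14042}$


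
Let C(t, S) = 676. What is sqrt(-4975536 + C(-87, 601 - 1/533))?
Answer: 2*I*sqrt(1243715) ≈ 2230.4*I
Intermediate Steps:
sqrt(-4975536 + C(-87, 601 - 1/533)) = sqrt(-4975536 + 676) = sqrt(-4974860) = 2*I*sqrt(1243715)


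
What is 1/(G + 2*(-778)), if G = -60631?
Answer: -1/62187 ≈ -1.6081e-5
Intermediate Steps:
1/(G + 2*(-778)) = 1/(-60631 + 2*(-778)) = 1/(-60631 - 1556) = 1/(-62187) = -1/62187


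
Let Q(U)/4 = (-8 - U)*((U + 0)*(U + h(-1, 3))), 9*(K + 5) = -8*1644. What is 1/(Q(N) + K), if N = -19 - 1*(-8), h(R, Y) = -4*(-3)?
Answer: -3/4795 ≈ -0.00062565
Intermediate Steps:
h(R, Y) = 12
K = -4399/3 (K = -5 + (-8*1644)/9 = -5 + (⅑)*(-13152) = -5 - 4384/3 = -4399/3 ≈ -1466.3)
N = -11 (N = -19 + 8 = -11)
Q(U) = 4*U*(-8 - U)*(12 + U) (Q(U) = 4*((-8 - U)*((U + 0)*(U + 12))) = 4*((-8 - U)*(U*(12 + U))) = 4*(U*(-8 - U)*(12 + U)) = 4*U*(-8 - U)*(12 + U))
1/(Q(N) + K) = 1/(-4*(-11)*(96 + (-11)² + 20*(-11)) - 4399/3) = 1/(-4*(-11)*(96 + 121 - 220) - 4399/3) = 1/(-4*(-11)*(-3) - 4399/3) = 1/(-132 - 4399/3) = 1/(-4795/3) = -3/4795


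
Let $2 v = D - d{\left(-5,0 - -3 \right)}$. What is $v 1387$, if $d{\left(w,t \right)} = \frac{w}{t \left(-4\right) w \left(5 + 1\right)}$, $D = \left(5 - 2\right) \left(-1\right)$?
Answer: $- \frac{298205}{144} \approx -2070.9$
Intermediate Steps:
$D = -3$ ($D = 3 \left(-1\right) = -3$)
$d{\left(w,t \right)} = - \frac{1}{24 t}$ ($d{\left(w,t \right)} = \frac{w}{- 4 t w 6} = \frac{w}{\left(-24\right) t w} = w \left(- \frac{1}{24 t w}\right) = - \frac{1}{24 t}$)
$v = - \frac{215}{144}$ ($v = \frac{-3 - - \frac{1}{24 \left(0 - -3\right)}}{2} = \frac{-3 - - \frac{1}{24 \left(0 + 3\right)}}{2} = \frac{-3 - - \frac{1}{24 \cdot 3}}{2} = \frac{-3 - \left(- \frac{1}{24}\right) \frac{1}{3}}{2} = \frac{-3 - - \frac{1}{72}}{2} = \frac{-3 + \frac{1}{72}}{2} = \frac{1}{2} \left(- \frac{215}{72}\right) = - \frac{215}{144} \approx -1.4931$)
$v 1387 = \left(- \frac{215}{144}\right) 1387 = - \frac{298205}{144}$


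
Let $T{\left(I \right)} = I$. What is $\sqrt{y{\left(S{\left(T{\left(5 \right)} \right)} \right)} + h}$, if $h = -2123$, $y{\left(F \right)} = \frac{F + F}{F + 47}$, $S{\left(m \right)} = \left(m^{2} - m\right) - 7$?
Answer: $\frac{i \sqrt{1910310}}{30} \approx 46.071 i$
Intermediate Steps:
$S{\left(m \right)} = -7 + m^{2} - m$
$y{\left(F \right)} = \frac{2 F}{47 + F}$
$\sqrt{y{\left(S{\left(T{\left(5 \right)} \right)} \right)} + h} = \sqrt{\frac{2 \left(-7 + 5^{2} - 5\right)}{47 - \left(12 - 25\right)} - 2123} = \sqrt{\frac{2 \left(-7 + 25 - 5\right)}{47 - -13} - 2123} = \sqrt{2 \cdot 13 \frac{1}{47 + 13} - 2123} = \sqrt{2 \cdot 13 \cdot \frac{1}{60} - 2123} = \sqrt{\frac{13}{30} - 2123} = \sqrt{- \frac{63677}{30}} = \frac{i \sqrt{1910310}}{30}$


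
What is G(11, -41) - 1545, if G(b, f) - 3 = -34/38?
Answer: -29315/19 ≈ -1542.9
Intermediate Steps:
G(b, f) = 40/19 (G(b, f) = 3 - 34/38 = 3 - 34*1/38 = 3 - 17/19 = 40/19)
G(11, -41) - 1545 = 40/19 - 1545 = -29315/19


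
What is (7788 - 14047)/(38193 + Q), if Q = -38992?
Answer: 6259/799 ≈ 7.8335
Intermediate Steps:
(7788 - 14047)/(38193 + Q) = (7788 - 14047)/(38193 - 38992) = -6259/(-799) = -6259*(-1/799) = 6259/799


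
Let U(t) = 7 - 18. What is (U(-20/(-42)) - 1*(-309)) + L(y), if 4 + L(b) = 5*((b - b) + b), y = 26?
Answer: 424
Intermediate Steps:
U(t) = -11
L(b) = -4 + 5*b (L(b) = -4 + 5*((b - b) + b) = -4 + 5*(0 + b) = -4 + 5*b)
(U(-20/(-42)) - 1*(-309)) + L(y) = (-11 - 1*(-309)) + (-4 + 5*26) = (-11 + 309) + (-4 + 130) = 298 + 126 = 424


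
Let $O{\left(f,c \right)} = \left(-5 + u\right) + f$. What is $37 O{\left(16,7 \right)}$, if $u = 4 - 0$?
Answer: $555$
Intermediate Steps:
$u = 4$ ($u = 4 + 0 = 4$)
$O{\left(f,c \right)} = -1 + f$ ($O{\left(f,c \right)} = \left(-5 + 4\right) + f = -1 + f$)
$37 O{\left(16,7 \right)} = 37 \left(-1 + 16\right) = 37 \cdot 15 = 555$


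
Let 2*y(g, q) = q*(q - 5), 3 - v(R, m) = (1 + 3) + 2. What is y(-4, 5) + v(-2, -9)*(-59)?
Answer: 177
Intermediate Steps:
v(R, m) = -3 (v(R, m) = 3 - ((1 + 3) + 2) = 3 - (4 + 2) = 3 - 1*6 = 3 - 6 = -3)
y(g, q) = q*(-5 + q)/2 (y(g, q) = (q*(q - 5))/2 = (q*(-5 + q))/2 = q*(-5 + q)/2)
y(-4, 5) + v(-2, -9)*(-59) = (1/2)*5*(-5 + 5) - 3*(-59) = (1/2)*5*0 + 177 = 0 + 177 = 177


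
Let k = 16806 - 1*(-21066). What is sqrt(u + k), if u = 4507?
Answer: sqrt(42379) ≈ 205.86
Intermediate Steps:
k = 37872 (k = 16806 + 21066 = 37872)
sqrt(u + k) = sqrt(4507 + 37872) = sqrt(42379)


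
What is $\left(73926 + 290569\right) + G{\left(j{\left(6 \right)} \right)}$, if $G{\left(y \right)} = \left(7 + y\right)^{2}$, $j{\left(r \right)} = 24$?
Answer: $365456$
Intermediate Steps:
$\left(73926 + 290569\right) + G{\left(j{\left(6 \right)} \right)} = \left(73926 + 290569\right) + \left(7 + 24\right)^{2} = 364495 + 31^{2} = 364495 + 961 = 365456$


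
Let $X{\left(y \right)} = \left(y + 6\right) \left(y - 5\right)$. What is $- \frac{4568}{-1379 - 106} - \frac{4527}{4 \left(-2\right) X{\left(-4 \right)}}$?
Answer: $- \frac{673867}{23760} \approx -28.361$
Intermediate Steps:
$X{\left(y \right)} = \left(-5 + y\right) \left(6 + y\right)$ ($X{\left(y \right)} = \left(6 + y\right) \left(-5 + y\right) = \left(-5 + y\right) \left(6 + y\right)$)
$- \frac{4568}{-1379 - 106} - \frac{4527}{4 \left(-2\right) X{\left(-4 \right)}} = - \frac{4568}{-1379 - 106} - \frac{4527}{4 \left(-2\right) \left(-30 - 4 + \left(-4\right)^{2}\right)} = - \frac{4568}{-1379 - 106} - \frac{4527}{\left(-8\right) \left(-30 - 4 + 16\right)} = - \frac{4568}{-1485} - \frac{4527}{\left(-8\right) \left(-18\right)} = \left(-4568\right) \left(- \frac{1}{1485}\right) - \frac{4527}{144} = \frac{4568}{1485} - \frac{503}{16} = - \frac{673867}{23760}$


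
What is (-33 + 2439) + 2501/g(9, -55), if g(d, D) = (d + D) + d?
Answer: 86521/37 ≈ 2338.4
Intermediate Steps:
g(d, D) = D + 2*d (g(d, D) = (D + d) + d = D + 2*d)
(-33 + 2439) + 2501/g(9, -55) = (-33 + 2439) + 2501/(-55 + 2*9) = 2406 + 2501/(-55 + 18) = 2406 + 2501/(-37) = 2406 + 2501*(-1/37) = 2406 - 2501/37 = 86521/37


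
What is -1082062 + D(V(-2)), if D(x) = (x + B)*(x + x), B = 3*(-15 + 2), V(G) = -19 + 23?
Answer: -1082342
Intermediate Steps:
V(G) = 4
B = -39 (B = 3*(-13) = -39)
D(x) = 2*x*(-39 + x) (D(x) = (x - 39)*(x + x) = (-39 + x)*(2*x) = 2*x*(-39 + x))
-1082062 + D(V(-2)) = -1082062 + 2*4*(-39 + 4) = -1082062 + 2*4*(-35) = -1082062 - 280 = -1082342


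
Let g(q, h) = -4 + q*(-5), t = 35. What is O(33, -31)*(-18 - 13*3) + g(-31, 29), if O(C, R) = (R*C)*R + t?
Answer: -1809485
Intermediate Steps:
g(q, h) = -4 - 5*q
O(C, R) = 35 + C*R² (O(C, R) = (R*C)*R + 35 = (C*R)*R + 35 = C*R² + 35 = 35 + C*R²)
O(33, -31)*(-18 - 13*3) + g(-31, 29) = (35 + 33*(-31)²)*(-18 - 13*3) + (-4 - 5*(-31)) = (35 + 33*961)*(-18 - 39) + (-4 + 155) = (35 + 31713)*(-57) + 151 = 31748*(-57) + 151 = -1809636 + 151 = -1809485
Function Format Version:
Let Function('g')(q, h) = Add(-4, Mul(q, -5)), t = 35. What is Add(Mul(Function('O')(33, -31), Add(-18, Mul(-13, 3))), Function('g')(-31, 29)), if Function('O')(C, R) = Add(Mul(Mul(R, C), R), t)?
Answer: -1809485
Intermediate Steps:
Function('g')(q, h) = Add(-4, Mul(-5, q))
Function('O')(C, R) = Add(35, Mul(C, Pow(R, 2))) (Function('O')(C, R) = Add(Mul(Mul(R, C), R), 35) = Add(Mul(Mul(C, R), R), 35) = Add(Mul(C, Pow(R, 2)), 35) = Add(35, Mul(C, Pow(R, 2))))
Add(Mul(Function('O')(33, -31), Add(-18, Mul(-13, 3))), Function('g')(-31, 29)) = Add(Mul(Add(35, Mul(33, Pow(-31, 2))), Add(-18, Mul(-13, 3))), Add(-4, Mul(-5, -31))) = Add(Mul(Add(35, Mul(33, 961)), Add(-18, -39)), Add(-4, 155)) = Add(Mul(Add(35, 31713), -57), 151) = Add(Mul(31748, -57), 151) = Add(-1809636, 151) = -1809485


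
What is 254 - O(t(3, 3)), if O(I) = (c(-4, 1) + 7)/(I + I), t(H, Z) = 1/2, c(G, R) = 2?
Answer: 245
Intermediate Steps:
t(H, Z) = ½
O(I) = 9/(2*I) (O(I) = (2 + 7)/(I + I) = 9/((2*I)) = 9*(1/(2*I)) = 9/(2*I))
254 - O(t(3, 3)) = 254 - 9/(2*½) = 254 - 9*2/2 = 254 - 1*9 = 254 - 9 = 245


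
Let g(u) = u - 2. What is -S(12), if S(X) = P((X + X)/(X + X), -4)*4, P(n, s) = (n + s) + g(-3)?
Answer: 32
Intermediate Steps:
g(u) = -2 + u
P(n, s) = -5 + n + s (P(n, s) = (n + s) + (-2 - 3) = (n + s) - 5 = -5 + n + s)
S(X) = -32 (S(X) = (-5 + (X + X)/(X + X) - 4)*4 = (-5 + (2*X)/((2*X)) - 4)*4 = (-5 + (2*X)*(1/(2*X)) - 4)*4 = (-5 + 1 - 4)*4 = -8*4 = -32)
-S(12) = -1*(-32) = 32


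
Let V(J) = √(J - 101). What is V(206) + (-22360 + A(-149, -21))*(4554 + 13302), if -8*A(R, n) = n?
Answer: -399213288 + √105 ≈ -3.9921e+8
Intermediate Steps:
A(R, n) = -n/8
V(J) = √(-101 + J)
V(206) + (-22360 + A(-149, -21))*(4554 + 13302) = √(-101 + 206) + (-22360 - ⅛*(-21))*(4554 + 13302) = √105 + (-22360 + 21/8)*17856 = √105 - 178859/8*17856 = √105 - 399213288 = -399213288 + √105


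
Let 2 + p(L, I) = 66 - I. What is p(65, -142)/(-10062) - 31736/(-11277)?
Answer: 5870455/2101281 ≈ 2.7938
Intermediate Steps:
p(L, I) = 64 - I (p(L, I) = -2 + (66 - I) = 64 - I)
p(65, -142)/(-10062) - 31736/(-11277) = (64 - 1*(-142))/(-10062) - 31736/(-11277) = (64 + 142)*(-1/10062) - 31736*(-1/11277) = 206*(-1/10062) + 31736/11277 = -103/5031 + 31736/11277 = 5870455/2101281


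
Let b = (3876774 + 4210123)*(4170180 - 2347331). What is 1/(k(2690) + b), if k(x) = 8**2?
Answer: 1/14741192109617 ≈ 6.7837e-14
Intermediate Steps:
k(x) = 64
b = 14741192109553 (b = 8086897*1822849 = 14741192109553)
1/(k(2690) + b) = 1/(64 + 14741192109553) = 1/14741192109617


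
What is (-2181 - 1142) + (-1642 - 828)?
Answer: -5793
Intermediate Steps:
(-2181 - 1142) + (-1642 - 828) = -3323 - 2470 = -5793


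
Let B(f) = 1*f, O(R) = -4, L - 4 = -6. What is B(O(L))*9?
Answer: -36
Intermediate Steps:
L = -2 (L = 4 - 6 = -2)
B(f) = f
B(O(L))*9 = -4*9 = -36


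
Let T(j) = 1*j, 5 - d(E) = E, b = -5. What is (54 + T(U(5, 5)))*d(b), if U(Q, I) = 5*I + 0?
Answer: 790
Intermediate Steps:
U(Q, I) = 5*I
d(E) = 5 - E
T(j) = j
(54 + T(U(5, 5)))*d(b) = (54 + 5*5)*(5 - 1*(-5)) = (54 + 25)*(5 + 5) = 79*10 = 790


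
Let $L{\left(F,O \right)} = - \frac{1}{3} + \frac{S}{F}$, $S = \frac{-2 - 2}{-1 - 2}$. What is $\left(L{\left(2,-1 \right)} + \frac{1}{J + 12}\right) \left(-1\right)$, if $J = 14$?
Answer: $- \frac{29}{78} \approx -0.37179$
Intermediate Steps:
$S = \frac{4}{3}$ ($S = - \frac{4}{-3} = \left(-4\right) \left(- \frac{1}{3}\right) = \frac{4}{3} \approx 1.3333$)
$L{\left(F,O \right)} = - \frac{1}{3} + \frac{4}{3 F}$
$\left(L{\left(2,-1 \right)} + \frac{1}{J + 12}\right) \left(-1\right) = \left(\frac{4 - 2}{3 \cdot 2} + \frac{1}{14 + 12}\right) \left(-1\right) = \left(\frac{1}{3} \cdot \frac{1}{2} \left(4 - 2\right) + \frac{1}{26}\right) \left(-1\right) = \left(\frac{1}{3} \cdot \frac{1}{2} \cdot 2 + \frac{1}{26}\right) \left(-1\right) = \left(\frac{1}{3} + \frac{1}{26}\right) \left(-1\right) = \frac{29}{78} \left(-1\right) = - \frac{29}{78}$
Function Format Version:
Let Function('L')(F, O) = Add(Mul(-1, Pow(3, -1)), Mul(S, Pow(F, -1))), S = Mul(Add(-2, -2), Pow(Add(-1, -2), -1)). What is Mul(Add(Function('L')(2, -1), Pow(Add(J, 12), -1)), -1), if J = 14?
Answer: Rational(-29, 78) ≈ -0.37179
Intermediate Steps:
S = Rational(4, 3) (S = Mul(-4, Pow(-3, -1)) = Mul(-4, Rational(-1, 3)) = Rational(4, 3) ≈ 1.3333)
Function('L')(F, O) = Add(Rational(-1, 3), Mul(Rational(4, 3), Pow(F, -1))) (Function('L')(F, O) = Add(Mul(-1, Pow(3, -1)), Mul(Rational(4, 3), Pow(F, -1))) = Add(Mul(-1, Rational(1, 3)), Mul(Rational(4, 3), Pow(F, -1))) = Add(Rational(-1, 3), Mul(Rational(4, 3), Pow(F, -1))))
Mul(Add(Function('L')(2, -1), Pow(Add(J, 12), -1)), -1) = Mul(Add(Mul(Rational(1, 3), Pow(2, -1), Add(4, Mul(-1, 2))), Pow(Add(14, 12), -1)), -1) = Mul(Add(Mul(Rational(1, 3), Rational(1, 2), Add(4, -2)), Pow(26, -1)), -1) = Mul(Add(Mul(Rational(1, 3), Rational(1, 2), 2), Rational(1, 26)), -1) = Mul(Add(Rational(1, 3), Rational(1, 26)), -1) = Mul(Rational(29, 78), -1) = Rational(-29, 78)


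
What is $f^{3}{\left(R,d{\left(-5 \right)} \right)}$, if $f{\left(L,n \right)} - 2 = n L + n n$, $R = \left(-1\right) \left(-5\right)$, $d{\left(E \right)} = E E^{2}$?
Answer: $3376350180008$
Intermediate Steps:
$d{\left(E \right)} = E^{3}$
$R = 5$
$f{\left(L,n \right)} = 2 + n^{2} + L n$ ($f{\left(L,n \right)} = 2 + \left(n L + n n\right) = 2 + \left(L n + n^{2}\right) = 2 + \left(n^{2} + L n\right) = 2 + n^{2} + L n$)
$f^{3}{\left(R,d{\left(-5 \right)} \right)} = \left(2 + \left(\left(-5\right)^{3}\right)^{2} + 5 \left(-5\right)^{3}\right)^{3} = \left(2 + \left(-125\right)^{2} + 5 \left(-125\right)\right)^{3} = \left(2 + 15625 - 625\right)^{3} = 15002^{3} = 3376350180008$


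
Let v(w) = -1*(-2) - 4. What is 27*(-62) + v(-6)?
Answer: -1676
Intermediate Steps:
v(w) = -2 (v(w) = 2 - 4 = -2)
27*(-62) + v(-6) = 27*(-62) - 2 = -1674 - 2 = -1676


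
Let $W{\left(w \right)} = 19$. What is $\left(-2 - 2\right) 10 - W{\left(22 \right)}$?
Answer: $-59$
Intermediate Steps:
$\left(-2 - 2\right) 10 - W{\left(22 \right)} = \left(-2 - 2\right) 10 - 19 = \left(-4\right) 10 - 19 = -40 - 19 = -59$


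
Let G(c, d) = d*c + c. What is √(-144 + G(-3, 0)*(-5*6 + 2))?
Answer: 2*I*√15 ≈ 7.746*I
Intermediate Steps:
G(c, d) = c + c*d (G(c, d) = c*d + c = c + c*d)
√(-144 + G(-3, 0)*(-5*6 + 2)) = √(-144 + (-3*(1 + 0))*(-5*6 + 2)) = √(-144 + (-3*1)*(-30 + 2)) = √(-144 - 3*(-28)) = √(-144 + 84) = √(-60) = 2*I*√15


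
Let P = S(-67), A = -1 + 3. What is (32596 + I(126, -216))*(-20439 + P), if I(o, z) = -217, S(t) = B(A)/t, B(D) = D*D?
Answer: -44340353043/67 ≈ -6.6180e+8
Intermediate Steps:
A = 2
B(D) = D²
S(t) = 4/t (S(t) = 2²/t = 4/t)
P = -4/67 (P = 4/(-67) = 4*(-1/67) = -4/67 ≈ -0.059702)
(32596 + I(126, -216))*(-20439 + P) = (32596 - 217)*(-20439 - 4/67) = 32379*(-1369417/67) = -44340353043/67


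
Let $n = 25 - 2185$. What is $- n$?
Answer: $2160$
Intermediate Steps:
$n = -2160$ ($n = 25 - 2185 = -2160$)
$- n = \left(-1\right) \left(-2160\right) = 2160$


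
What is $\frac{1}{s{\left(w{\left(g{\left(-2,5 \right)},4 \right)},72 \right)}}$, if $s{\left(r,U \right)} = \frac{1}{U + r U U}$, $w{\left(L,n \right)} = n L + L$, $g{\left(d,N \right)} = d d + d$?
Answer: $51912$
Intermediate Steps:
$g{\left(d,N \right)} = d + d^{2}$ ($g{\left(d,N \right)} = d^{2} + d = d + d^{2}$)
$w{\left(L,n \right)} = L + L n$ ($w{\left(L,n \right)} = L n + L = L + L n$)
$s{\left(r,U \right)} = \frac{1}{U + r U^{2}}$ ($s{\left(r,U \right)} = \frac{1}{U + U r U} = \frac{1}{U + r U^{2}}$)
$\frac{1}{s{\left(w{\left(g{\left(-2,5 \right)},4 \right)},72 \right)}} = \frac{1}{\frac{1}{72} \frac{1}{1 + 72 - 2 \left(1 - 2\right) \left(1 + 4\right)}} = \frac{1}{\frac{1}{72} \frac{1}{1 + 72 \left(-2\right) \left(-1\right) 5}} = \frac{1}{\frac{1}{72} \frac{1}{1 + 72 \cdot 2 \cdot 5}} = \frac{1}{\frac{1}{72} \frac{1}{1 + 72 \cdot 10}} = \frac{1}{\frac{1}{72} \frac{1}{1 + 720}} = \frac{1}{\frac{1}{72} \cdot \frac{1}{721}} = \frac{1}{\frac{1}{51912}} = 51912$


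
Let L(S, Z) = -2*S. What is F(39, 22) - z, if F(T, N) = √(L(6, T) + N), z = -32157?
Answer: 32157 + √10 ≈ 32160.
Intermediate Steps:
F(T, N) = √(-12 + N) (F(T, N) = √(-2*6 + N) = √(-12 + N))
F(39, 22) - z = √(-12 + 22) - 1*(-32157) = √10 + 32157 = 32157 + √10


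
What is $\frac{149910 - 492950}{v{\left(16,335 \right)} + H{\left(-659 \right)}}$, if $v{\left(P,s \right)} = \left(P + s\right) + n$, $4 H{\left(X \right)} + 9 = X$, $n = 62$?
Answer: $- \frac{171520}{123} \approx -1394.5$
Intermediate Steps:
$H{\left(X \right)} = - \frac{9}{4} + \frac{X}{4}$
$v{\left(P,s \right)} = 62 + P + s$ ($v{\left(P,s \right)} = \left(P + s\right) + 62 = 62 + P + s$)
$\frac{149910 - 492950}{v{\left(16,335 \right)} + H{\left(-659 \right)}} = \frac{149910 - 492950}{\left(62 + 16 + 335\right) + \left(- \frac{9}{4} + \frac{1}{4} \left(-659\right)\right)} = - \frac{343040}{413 - 167} = - \frac{343040}{246} = \left(-343040\right) \frac{1}{246} = - \frac{171520}{123}$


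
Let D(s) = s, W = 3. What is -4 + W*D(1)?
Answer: -1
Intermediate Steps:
-4 + W*D(1) = -4 + 3*1 = -4 + 3 = -1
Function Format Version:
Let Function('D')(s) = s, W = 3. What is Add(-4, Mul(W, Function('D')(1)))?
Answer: -1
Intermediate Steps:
Add(-4, Mul(W, Function('D')(1))) = Add(-4, Mul(3, 1)) = Add(-4, 3) = -1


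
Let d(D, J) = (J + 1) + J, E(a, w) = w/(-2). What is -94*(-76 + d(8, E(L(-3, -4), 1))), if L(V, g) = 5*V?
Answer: 7144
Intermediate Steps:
E(a, w) = -w/2 (E(a, w) = w*(-1/2) = -w/2)
d(D, J) = 1 + 2*J (d(D, J) = (1 + J) + J = 1 + 2*J)
-94*(-76 + d(8, E(L(-3, -4), 1))) = -94*(-76 + (1 + 2*(-1/2*1))) = -94*(-76 + (1 + 2*(-1/2))) = -94*(-76 + (1 - 1)) = -94*(-76 + 0) = -94*(-76) = 7144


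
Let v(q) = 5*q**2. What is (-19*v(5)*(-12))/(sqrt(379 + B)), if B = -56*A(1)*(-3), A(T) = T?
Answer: 28500*sqrt(547)/547 ≈ 1218.6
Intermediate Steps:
B = 168 (B = -56*(-3) = 168)
(-19*v(5)*(-12))/(sqrt(379 + B)) = (-95*5**2*(-12))/(sqrt(379 + 168)) = (-95*25*(-12))/(sqrt(547)) = (-19*125*(-12))*(sqrt(547)/547) = (-2375*(-12))*(sqrt(547)/547) = 28500*(sqrt(547)/547) = 28500*sqrt(547)/547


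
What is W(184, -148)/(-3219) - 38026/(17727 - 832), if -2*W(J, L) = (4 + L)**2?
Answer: 17587222/18128335 ≈ 0.97015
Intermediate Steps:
W(J, L) = -(4 + L)**2/2
W(184, -148)/(-3219) - 38026/(17727 - 832) = -(4 - 148)**2/2/(-3219) - 38026/(17727 - 832) = -1/2*(-144)**2*(-1/3219) - 38026/16895 = -1/2*20736*(-1/3219) - 38026*1/16895 = -10368*(-1/3219) - 38026/16895 = 3456/1073 - 38026/16895 = 17587222/18128335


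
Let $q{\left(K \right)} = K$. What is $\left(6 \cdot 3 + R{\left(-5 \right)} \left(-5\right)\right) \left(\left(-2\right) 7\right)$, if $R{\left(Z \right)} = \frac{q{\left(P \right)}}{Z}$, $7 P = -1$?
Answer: $-250$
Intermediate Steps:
$P = - \frac{1}{7}$ ($P = \frac{1}{7} \left(-1\right) = - \frac{1}{7} \approx -0.14286$)
$R{\left(Z \right)} = - \frac{1}{7 Z}$
$\left(6 \cdot 3 + R{\left(-5 \right)} \left(-5\right)\right) \left(\left(-2\right) 7\right) = \left(6 \cdot 3 + - \frac{1}{7 \left(-5\right)} \left(-5\right)\right) \left(\left(-2\right) 7\right) = \left(18 + \left(- \frac{1}{7}\right) \left(- \frac{1}{5}\right) \left(-5\right)\right) \left(-14\right) = \left(18 + \frac{1}{35} \left(-5\right)\right) \left(-14\right) = \left(18 - \frac{1}{7}\right) \left(-14\right) = \frac{125}{7} \left(-14\right) = -250$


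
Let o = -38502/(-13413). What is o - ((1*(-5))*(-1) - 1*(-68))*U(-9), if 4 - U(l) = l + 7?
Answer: -1945464/4471 ≈ -435.13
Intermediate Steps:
U(l) = -3 - l (U(l) = 4 - (l + 7) = 4 - (7 + l) = 4 + (-7 - l) = -3 - l)
o = 12834/4471 (o = -38502*(-1/13413) = 12834/4471 ≈ 2.8705)
o - ((1*(-5))*(-1) - 1*(-68))*U(-9) = 12834/4471 - ((1*(-5))*(-1) - 1*(-68))*(-3 - 1*(-9)) = 12834/4471 - (-5*(-1) + 68)*(-3 + 9) = 12834/4471 - (5 + 68)*6 = 12834/4471 - 73*6 = 12834/4471 - 1*438 = 12834/4471 - 438 = -1945464/4471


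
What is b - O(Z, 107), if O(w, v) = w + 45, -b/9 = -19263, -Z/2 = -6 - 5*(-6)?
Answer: 173370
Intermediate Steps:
Z = -48 (Z = -2*(-6 - 5*(-6)) = -2*(-6 + 30) = -2*24 = -48)
b = 173367 (b = -9*(-19263) = 173367)
O(w, v) = 45 + w
b - O(Z, 107) = 173367 - (45 - 48) = 173367 - 1*(-3) = 173367 + 3 = 173370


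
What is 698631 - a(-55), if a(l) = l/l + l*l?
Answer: 695605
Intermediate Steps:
a(l) = 1 + l²
698631 - a(-55) = 698631 - (1 + (-55)²) = 698631 - (1 + 3025) = 698631 - 1*3026 = 698631 - 3026 = 695605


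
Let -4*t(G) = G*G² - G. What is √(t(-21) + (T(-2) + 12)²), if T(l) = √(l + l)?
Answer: √(2450 + 48*I) ≈ 49.5 + 0.4849*I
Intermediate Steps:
T(l) = √2*√l (T(l) = √(2*l) = √2*√l)
t(G) = -G³/4 + G/4 (t(G) = -(G*G² - G)/4 = -(G³ - G)/4 = -G³/4 + G/4)
√(t(-21) + (T(-2) + 12)²) = √((¼)*(-21)*(1 - 1*(-21)²) + (√2*√(-2) + 12)²) = √((¼)*(-21)*(1 - 1*441) + (√2*(I*√2) + 12)²) = √((¼)*(-21)*(1 - 441) + (2*I + 12)²) = √((¼)*(-21)*(-440) + (12 + 2*I)²) = √(2310 + (12 + 2*I)²)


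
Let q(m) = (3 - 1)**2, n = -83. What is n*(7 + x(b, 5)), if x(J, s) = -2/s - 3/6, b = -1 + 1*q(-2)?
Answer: -5063/10 ≈ -506.30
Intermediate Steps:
q(m) = 4 (q(m) = 2**2 = 4)
b = 3 (b = -1 + 1*4 = -1 + 4 = 3)
x(J, s) = -1/2 - 2/s (x(J, s) = -2/s - 3*1/6 = -2/s - 1/2 = -1/2 - 2/s)
n*(7 + x(b, 5)) = -83*(7 + (1/2)*(-4 - 1*5)/5) = -83*(7 + (1/2)*(1/5)*(-4 - 5)) = -83*(7 + (1/2)*(1/5)*(-9)) = -83*(7 - 9/10) = -83*61/10 = -5063/10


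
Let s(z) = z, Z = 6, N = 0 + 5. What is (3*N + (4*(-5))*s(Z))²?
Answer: 11025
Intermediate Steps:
N = 5
(3*N + (4*(-5))*s(Z))² = (3*5 + (4*(-5))*6)² = (15 - 20*6)² = (15 - 120)² = (-105)² = 11025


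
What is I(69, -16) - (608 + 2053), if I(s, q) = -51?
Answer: -2712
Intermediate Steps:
I(69, -16) - (608 + 2053) = -51 - (608 + 2053) = -51 - 1*2661 = -51 - 2661 = -2712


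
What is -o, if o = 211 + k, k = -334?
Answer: 123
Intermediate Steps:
o = -123 (o = 211 - 334 = -123)
-o = -1*(-123) = 123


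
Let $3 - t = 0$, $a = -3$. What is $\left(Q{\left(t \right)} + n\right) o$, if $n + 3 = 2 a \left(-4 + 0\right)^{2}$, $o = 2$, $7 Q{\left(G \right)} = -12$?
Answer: $- \frac{1410}{7} \approx -201.43$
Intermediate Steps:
$t = 3$ ($t = 3 - 0 = 3 + 0 = 3$)
$Q{\left(G \right)} = - \frac{12}{7}$ ($Q{\left(G \right)} = \frac{1}{7} \left(-12\right) = - \frac{12}{7}$)
$n = -99$ ($n = -3 + 2 \left(-3\right) \left(-4 + 0\right)^{2} = -3 - 6 \left(-4\right)^{2} = -3 - 96 = -99$)
$\left(Q{\left(t \right)} + n\right) o = \left(- \frac{12}{7} - 99\right) 2 = \left(- \frac{705}{7}\right) 2 = - \frac{1410}{7}$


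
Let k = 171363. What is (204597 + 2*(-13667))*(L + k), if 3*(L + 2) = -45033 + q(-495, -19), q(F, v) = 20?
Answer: 83148755410/3 ≈ 2.7716e+10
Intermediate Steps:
L = -45019/3 (L = -2 + (-45033 + 20)/3 = -2 + (1/3)*(-45013) = -2 - 45013/3 = -45019/3 ≈ -15006.)
(204597 + 2*(-13667))*(L + k) = (204597 + 2*(-13667))*(-45019/3 + 171363) = (204597 - 27334)*(469070/3) = 177263*(469070/3) = 83148755410/3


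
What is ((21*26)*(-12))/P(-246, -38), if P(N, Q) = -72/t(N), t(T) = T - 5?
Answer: -22841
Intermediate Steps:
t(T) = -5 + T
P(N, Q) = -72/(-5 + N)
((21*26)*(-12))/P(-246, -38) = ((21*26)*(-12))/((-72/(-5 - 246))) = (546*(-12))/((-72/(-251))) = -6552/((-72*(-1/251))) = -6552/72/251 = -6552*251/72 = -22841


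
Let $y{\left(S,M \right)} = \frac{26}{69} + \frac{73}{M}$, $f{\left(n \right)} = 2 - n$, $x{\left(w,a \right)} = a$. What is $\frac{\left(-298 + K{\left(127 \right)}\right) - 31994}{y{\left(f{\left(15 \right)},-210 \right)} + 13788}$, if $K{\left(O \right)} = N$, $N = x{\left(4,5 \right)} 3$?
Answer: $- \frac{51965970}{22198727} \approx -2.3409$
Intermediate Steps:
$N = 15$ ($N = 5 \cdot 3 = 15$)
$K{\left(O \right)} = 15$
$y{\left(S,M \right)} = \frac{26}{69} + \frac{73}{M}$ ($y{\left(S,M \right)} = 26 \cdot \frac{1}{69} + \frac{73}{M} = \frac{26}{69} + \frac{73}{M}$)
$\frac{\left(-298 + K{\left(127 \right)}\right) - 31994}{y{\left(f{\left(15 \right)},-210 \right)} + 13788} = \frac{\left(-298 + 15\right) - 31994}{\left(\frac{26}{69} + \frac{73}{-210}\right) + 13788} = \frac{-283 - 31994}{\left(\frac{26}{69} + 73 \left(- \frac{1}{210}\right)\right) + 13788} = - \frac{32277}{\left(\frac{26}{69} - \frac{73}{210}\right) + 13788} = - \frac{32277}{\frac{47}{1610} + 13788} = - \frac{32277}{\frac{22198727}{1610}} = \left(-32277\right) \frac{1610}{22198727} = - \frac{51965970}{22198727}$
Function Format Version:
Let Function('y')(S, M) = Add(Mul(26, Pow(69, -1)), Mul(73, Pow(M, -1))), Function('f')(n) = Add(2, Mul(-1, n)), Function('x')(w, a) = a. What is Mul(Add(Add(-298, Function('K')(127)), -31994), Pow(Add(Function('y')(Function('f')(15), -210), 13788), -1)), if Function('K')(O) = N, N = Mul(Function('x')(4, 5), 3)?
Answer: Rational(-51965970, 22198727) ≈ -2.3409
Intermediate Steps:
N = 15 (N = Mul(5, 3) = 15)
Function('K')(O) = 15
Function('y')(S, M) = Add(Rational(26, 69), Mul(73, Pow(M, -1))) (Function('y')(S, M) = Add(Mul(26, Rational(1, 69)), Mul(73, Pow(M, -1))) = Add(Rational(26, 69), Mul(73, Pow(M, -1))))
Mul(Add(Add(-298, Function('K')(127)), -31994), Pow(Add(Function('y')(Function('f')(15), -210), 13788), -1)) = Mul(Add(Add(-298, 15), -31994), Pow(Add(Add(Rational(26, 69), Mul(73, Pow(-210, -1))), 13788), -1)) = Mul(Add(-283, -31994), Pow(Add(Add(Rational(26, 69), Mul(73, Rational(-1, 210))), 13788), -1)) = Mul(-32277, Pow(Add(Add(Rational(26, 69), Rational(-73, 210)), 13788), -1)) = Mul(-32277, Pow(Add(Rational(47, 1610), 13788), -1)) = Mul(-32277, Pow(Rational(22198727, 1610), -1)) = Mul(-32277, Rational(1610, 22198727)) = Rational(-51965970, 22198727)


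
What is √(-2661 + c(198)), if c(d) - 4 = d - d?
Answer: I*√2657 ≈ 51.546*I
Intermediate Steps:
c(d) = 4 (c(d) = 4 + (d - d) = 4 + 0 = 4)
√(-2661 + c(198)) = √(-2661 + 4) = √(-2657) = I*√2657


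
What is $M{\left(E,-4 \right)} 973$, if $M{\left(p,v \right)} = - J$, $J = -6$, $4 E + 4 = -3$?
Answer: $5838$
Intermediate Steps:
$E = - \frac{7}{4}$ ($E = -1 + \frac{1}{4} \left(-3\right) = -1 - \frac{3}{4} = - \frac{7}{4} \approx -1.75$)
$M{\left(p,v \right)} = 6$ ($M{\left(p,v \right)} = \left(-1\right) \left(-6\right) = 6$)
$M{\left(E,-4 \right)} 973 = 6 \cdot 973 = 5838$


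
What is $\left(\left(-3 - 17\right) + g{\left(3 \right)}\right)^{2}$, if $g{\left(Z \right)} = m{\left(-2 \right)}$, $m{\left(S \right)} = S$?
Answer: $484$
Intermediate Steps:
$g{\left(Z \right)} = -2$
$\left(\left(-3 - 17\right) + g{\left(3 \right)}\right)^{2} = \left(\left(-3 - 17\right) - 2\right)^{2} = \left(-20 - 2\right)^{2} = \left(-22\right)^{2} = 484$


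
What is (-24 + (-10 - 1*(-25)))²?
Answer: 81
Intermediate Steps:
(-24 + (-10 - 1*(-25)))² = (-24 + (-10 + 25))² = (-24 + 15)² = (-9)² = 81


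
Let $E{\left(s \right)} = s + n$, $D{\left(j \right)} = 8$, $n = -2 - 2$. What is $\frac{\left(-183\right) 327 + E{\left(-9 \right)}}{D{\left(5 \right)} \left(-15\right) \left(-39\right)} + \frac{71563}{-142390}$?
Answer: $- \frac{88575259}{6663852} \approx -13.292$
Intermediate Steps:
$n = -4$
$E{\left(s \right)} = -4 + s$ ($E{\left(s \right)} = s - 4 = -4 + s$)
$\frac{\left(-183\right) 327 + E{\left(-9 \right)}}{D{\left(5 \right)} \left(-15\right) \left(-39\right)} + \frac{71563}{-142390} = \frac{\left(-183\right) 327 - 13}{8 \left(-15\right) \left(-39\right)} + \frac{71563}{-142390} = \frac{-59841 - 13}{\left(-120\right) \left(-39\right)} + 71563 \left(- \frac{1}{142390}\right) = - \frac{59854}{4680} - \frac{71563}{142390} = \left(-59854\right) \frac{1}{4680} - \frac{71563}{142390} = - \frac{29927}{2340} - \frac{71563}{142390} = - \frac{88575259}{6663852}$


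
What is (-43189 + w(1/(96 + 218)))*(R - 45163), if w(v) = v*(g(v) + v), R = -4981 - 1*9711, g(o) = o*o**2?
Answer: 25129981901738982085/9721171216 ≈ 2.5851e+9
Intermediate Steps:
g(o) = o**3
R = -14692 (R = -4981 - 9711 = -14692)
w(v) = v*(v + v**3) (w(v) = v*(v**3 + v) = v*(v + v**3))
(-43189 + w(1/(96 + 218)))*(R - 45163) = (-43189 + ((1/(96 + 218))**2 + (1/(96 + 218))**4))*(-14692 - 45163) = (-43189 + ((1/314)**2 + (1/314)**4))*(-59855) = (-43189 + (1/98596 + 1/9721171216))*(-59855) = (-43189 + 98597/9721171216)*(-59855) = -419847663549227/9721171216*(-59855) = 25129981901738982085/9721171216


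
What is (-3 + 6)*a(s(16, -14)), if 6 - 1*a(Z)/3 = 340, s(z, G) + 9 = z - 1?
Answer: -3006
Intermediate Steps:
s(z, G) = -10 + z (s(z, G) = -9 + (z - 1) = -9 + (-1 + z) = -10 + z)
a(Z) = -1002 (a(Z) = 18 - 3*340 = 18 - 1020 = -1002)
(-3 + 6)*a(s(16, -14)) = (-3 + 6)*(-1002) = 3*(-1002) = -3006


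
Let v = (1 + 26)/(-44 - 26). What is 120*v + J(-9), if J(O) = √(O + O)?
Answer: -324/7 + 3*I*√2 ≈ -46.286 + 4.2426*I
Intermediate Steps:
v = -27/70 (v = 27/(-70) = 27*(-1/70) = -27/70 ≈ -0.38571)
J(O) = √2*√O (J(O) = √(2*O) = √2*√O)
120*v + J(-9) = 120*(-27/70) + √2*√(-9) = -324/7 + √2*(3*I) = -324/7 + 3*I*√2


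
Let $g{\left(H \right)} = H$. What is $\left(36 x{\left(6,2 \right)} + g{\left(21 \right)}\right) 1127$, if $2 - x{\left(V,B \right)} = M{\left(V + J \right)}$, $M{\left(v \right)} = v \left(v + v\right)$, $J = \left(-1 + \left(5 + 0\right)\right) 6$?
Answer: $-72924789$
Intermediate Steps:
$J = 24$ ($J = \left(-1 + 5\right) 6 = 4 \cdot 6 = 24$)
$M{\left(v \right)} = 2 v^{2}$ ($M{\left(v \right)} = v 2 v = 2 v^{2}$)
$x{\left(V,B \right)} = 2 - 2 \left(24 + V\right)^{2}$ ($x{\left(V,B \right)} = 2 - 2 \left(V + 24\right)^{2} = 2 - 2 \left(24 + V\right)^{2}$)
$\left(36 x{\left(6,2 \right)} + g{\left(21 \right)}\right) 1127 = \left(36 \left(2 - 2 \left(24 + 6\right)^{2}\right) + 21\right) 1127 = \left(36 \left(2 - 2 \cdot 30^{2}\right) + 21\right) 1127 = \left(36 \left(2 - 1800\right) + 21\right) 1127 = \left(36 \left(-1798\right) + 21\right) 1127 = \left(-64728 + 21\right) 1127 = \left(-64707\right) 1127 = -72924789$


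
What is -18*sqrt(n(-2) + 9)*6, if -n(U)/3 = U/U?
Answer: -108*sqrt(6) ≈ -264.54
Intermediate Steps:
n(U) = -3 (n(U) = -3*U/U = -3*1 = -3)
-18*sqrt(n(-2) + 9)*6 = -18*sqrt(-3 + 9)*6 = -18*sqrt(6)*6 = -108*sqrt(6)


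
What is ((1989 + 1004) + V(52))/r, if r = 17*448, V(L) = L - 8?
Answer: 3037/7616 ≈ 0.39877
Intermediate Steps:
V(L) = -8 + L
r = 7616
((1989 + 1004) + V(52))/r = ((1989 + 1004) + (-8 + 52))/7616 = (2993 + 44)*(1/7616) = 3037*(1/7616) = 3037/7616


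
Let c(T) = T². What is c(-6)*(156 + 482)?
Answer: 22968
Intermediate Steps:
c(-6)*(156 + 482) = (-6)²*(156 + 482) = 36*638 = 22968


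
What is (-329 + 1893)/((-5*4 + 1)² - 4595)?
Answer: -782/2117 ≈ -0.36939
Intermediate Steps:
(-329 + 1893)/((-5*4 + 1)² - 4595) = 1564/((-20 + 1)² - 4595) = 1564/((-19)² - 4595) = 1564/(361 - 4595) = 1564/(-4234) = 1564*(-1/4234) = -782/2117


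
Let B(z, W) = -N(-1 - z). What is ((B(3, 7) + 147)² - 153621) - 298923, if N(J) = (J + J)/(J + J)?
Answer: -431228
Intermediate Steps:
N(J) = 1 (N(J) = (2*J)/((2*J)) = (2*J)*(1/(2*J)) = 1)
B(z, W) = -1 (B(z, W) = -1*1 = -1)
((B(3, 7) + 147)² - 153621) - 298923 = ((-1 + 147)² - 153621) - 298923 = (146² - 153621) - 298923 = (21316 - 153621) - 298923 = -132305 - 298923 = -431228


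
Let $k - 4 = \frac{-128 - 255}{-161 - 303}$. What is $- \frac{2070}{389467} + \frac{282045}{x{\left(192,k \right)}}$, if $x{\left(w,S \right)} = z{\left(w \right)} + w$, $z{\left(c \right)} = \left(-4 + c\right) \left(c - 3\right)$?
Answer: $\frac{2814699265}{356751772} \approx 7.8898$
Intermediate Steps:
$z{\left(c \right)} = \left(-4 + c\right) \left(-3 + c\right)$
$k = \frac{2239}{464}$ ($k = 4 + \frac{-128 - 255}{-161 - 303} = 4 - \frac{383}{-464} = 4 - - \frac{383}{464} = 4 + \frac{383}{464} = \frac{2239}{464} \approx 4.8254$)
$x{\left(w,S \right)} = 12 + w^{2} - 6 w$ ($x{\left(w,S \right)} = \left(12 + w^{2} - 7 w\right) + w = 12 + w^{2} - 6 w$)
$- \frac{2070}{389467} + \frac{282045}{x{\left(192,k \right)}} = - \frac{2070}{389467} + \frac{282045}{12 + 192^{2} - 1152} = \left(-2070\right) \frac{1}{389467} + \frac{282045}{12 + 36864 - 1152} = - \frac{2070}{389467} + \frac{282045}{35724} = - \frac{2070}{389467} + 282045 \cdot \frac{1}{35724} = - \frac{2070}{389467} + \frac{94015}{11908} = \frac{2814699265}{356751772}$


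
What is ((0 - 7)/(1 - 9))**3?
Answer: 343/512 ≈ 0.66992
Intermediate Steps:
((0 - 7)/(1 - 9))**3 = (-7/(-8))**3 = (-7*(-1/8))**3 = (7/8)**3 = 343/512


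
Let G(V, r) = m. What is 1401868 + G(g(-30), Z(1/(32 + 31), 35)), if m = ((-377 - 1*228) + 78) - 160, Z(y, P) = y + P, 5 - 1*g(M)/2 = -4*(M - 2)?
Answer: 1401181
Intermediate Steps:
g(M) = -6 + 8*M (g(M) = 10 - (-8)*(M - 2) = 10 - (-8)*(-2 + M) = 10 - 2*(8 - 4*M) = 10 + (-16 + 8*M) = -6 + 8*M)
Z(y, P) = P + y
m = -687 (m = ((-377 - 228) + 78) - 160 = (-605 + 78) - 160 = -527 - 160 = -687)
G(V, r) = -687
1401868 + G(g(-30), Z(1/(32 + 31), 35)) = 1401868 - 687 = 1401181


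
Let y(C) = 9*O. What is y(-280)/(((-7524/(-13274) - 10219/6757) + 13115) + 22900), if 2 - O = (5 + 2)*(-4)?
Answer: 6054238215/807546906733 ≈ 0.0074971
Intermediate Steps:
O = 30 (O = 2 - (5 + 2)*(-4) = 2 - 7*(-4) = 2 - 1*(-28) = 2 + 28 = 30)
y(C) = 270 (y(C) = 9*30 = 270)
y(-280)/(((-7524/(-13274) - 10219/6757) + 13115) + 22900) = 270/(((-7524/(-13274) - 10219/6757) + 13115) + 22900) = 270/(((-7524*(-1/13274) - 10219*1/6757) + 13115) + 22900) = 270/(((3762/6637 - 10219/6757) + 13115) + 22900) = 270/((-42403669/44846209 + 13115) + 22900) = 270/(588115627366/44846209 + 22900) = 270/(1615093813466/44846209) = 270*(44846209/1615093813466) = 6054238215/807546906733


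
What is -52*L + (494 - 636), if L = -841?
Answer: 43590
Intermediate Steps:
-52*L + (494 - 636) = -52*(-841) + (494 - 636) = 43732 - 142 = 43590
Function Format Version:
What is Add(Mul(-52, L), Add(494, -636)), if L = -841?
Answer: 43590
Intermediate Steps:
Add(Mul(-52, L), Add(494, -636)) = Add(Mul(-52, -841), Add(494, -636)) = Add(43732, -142) = 43590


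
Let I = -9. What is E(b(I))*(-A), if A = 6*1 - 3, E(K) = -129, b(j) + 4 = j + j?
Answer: 387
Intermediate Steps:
b(j) = -4 + 2*j (b(j) = -4 + (j + j) = -4 + 2*j)
A = 3 (A = 6 - 3 = 3)
E(b(I))*(-A) = -(-129)*3 = -129*(-3) = 387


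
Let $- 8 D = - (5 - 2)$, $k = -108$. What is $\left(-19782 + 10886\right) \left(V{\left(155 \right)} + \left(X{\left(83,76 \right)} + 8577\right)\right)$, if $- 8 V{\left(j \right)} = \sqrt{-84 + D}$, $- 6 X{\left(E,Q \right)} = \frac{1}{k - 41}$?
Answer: $- \frac{34106547872}{447} + 278 i \sqrt{1338} \approx -7.6301 \cdot 10^{7} + 10169.0 i$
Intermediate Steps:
$D = \frac{3}{8}$ ($D = - \frac{\left(-1\right) \left(5 - 2\right)}{8} = - \frac{\left(-1\right) 3}{8} = \left(- \frac{1}{8}\right) \left(-3\right) = \frac{3}{8} \approx 0.375$)
$X{\left(E,Q \right)} = \frac{1}{894}$ ($X{\left(E,Q \right)} = - \frac{1}{6 \left(-108 - 41\right)} = - \frac{1}{6 \left(-149\right)} = \left(- \frac{1}{6}\right) \left(- \frac{1}{149}\right) = \frac{1}{894}$)
$V{\left(j \right)} = - \frac{i \sqrt{1338}}{32}$ ($V{\left(j \right)} = - \frac{\sqrt{-84 + \frac{3}{8}}}{8} = - \frac{\sqrt{- \frac{669}{8}}}{8} = - \frac{\frac{1}{4} i \sqrt{1338}}{8} = - \frac{i \sqrt{1338}}{32}$)
$\left(-19782 + 10886\right) \left(V{\left(155 \right)} + \left(X{\left(83,76 \right)} + 8577\right)\right) = \left(-19782 + 10886\right) \left(- \frac{i \sqrt{1338}}{32} + \left(\frac{1}{894} + 8577\right)\right) = - 8896 \left(- \frac{i \sqrt{1338}}{32} + \frac{7667839}{894}\right) = - 8896 \left(\frac{7667839}{894} - \frac{i \sqrt{1338}}{32}\right) = - \frac{34106547872}{447} + 278 i \sqrt{1338}$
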